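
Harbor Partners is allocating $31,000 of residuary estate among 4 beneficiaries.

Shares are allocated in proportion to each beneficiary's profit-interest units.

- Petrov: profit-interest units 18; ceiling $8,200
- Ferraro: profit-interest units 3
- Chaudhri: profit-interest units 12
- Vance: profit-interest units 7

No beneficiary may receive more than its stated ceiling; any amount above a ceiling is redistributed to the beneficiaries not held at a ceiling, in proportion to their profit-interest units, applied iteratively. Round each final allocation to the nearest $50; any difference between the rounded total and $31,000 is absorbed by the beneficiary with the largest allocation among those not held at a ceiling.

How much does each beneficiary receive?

Combined profit-interest units = 40.
Pro-rata shares before constraints: Petrov 13,950.00; Ferraro 2,325.00; Chaudhri 9,300.00; Vance 5,425.00.
Capped: Petrov ($8,200); residual $22,800 reallocated over remaining profit-interest units 22.
Remaining shares: Ferraro 3,109.09 → $3,100; Chaudhri 12,436.36 → $12,450; Vance 7,254.55 → $7,250.

Petrov: $8,200 · Ferraro: $3,100 · Chaudhri: $12,450 · Vance: $7,250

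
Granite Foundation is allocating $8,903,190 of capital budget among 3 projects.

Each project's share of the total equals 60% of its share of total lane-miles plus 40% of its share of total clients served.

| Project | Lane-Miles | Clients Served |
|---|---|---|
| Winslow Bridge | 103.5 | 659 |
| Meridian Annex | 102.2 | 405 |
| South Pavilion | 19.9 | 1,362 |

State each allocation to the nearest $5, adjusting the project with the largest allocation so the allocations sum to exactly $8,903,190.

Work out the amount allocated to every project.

Winslow Bridge: $3,418,135 | Meridian Annex: $3,014,485 | South Pavilion: $2,470,570

Lane-miles total 225.6; clients served total 2,426.
Combined weights (60% lane-miles + 40% clients served): Winslow Bridge 0.3839; Meridian Annex 0.3386; South Pavilion 0.2775.
Unrounded shares: Winslow Bridge 3,418,132.13; Meridian Annex 3,014,487.46; South Pavilion 2,470,570.42.
At nearest $5: Winslow Bridge $3,418,130; Meridian Annex $3,014,485; South Pavilion $2,470,570. Sum = $8,903,185.
Difference $8,903,190 − $8,903,185 = +$5 applied to largest allocation (Winslow Bridge): Winslow Bridge becomes $3,418,135.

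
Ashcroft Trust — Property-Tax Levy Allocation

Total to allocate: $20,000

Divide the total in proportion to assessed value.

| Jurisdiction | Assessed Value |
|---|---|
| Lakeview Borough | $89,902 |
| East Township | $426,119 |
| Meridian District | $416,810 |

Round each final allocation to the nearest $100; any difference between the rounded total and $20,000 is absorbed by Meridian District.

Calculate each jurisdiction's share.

Total assessed value = 932,831.
Raw shares: Lakeview Borough 89,902/932,831 × $20,000 = 1,927.51; East Township 426,119/932,831 × $20,000 = 9,136.04; Meridian District 416,810/932,831 × $20,000 = 8,936.45.
At nearest $100: Lakeview Borough $1,900; East Township $9,100; Meridian District $8,900. Sum = $19,900.
Difference $20,000 − $19,900 = +$100 applied to Meridian District: Meridian District becomes $9,000.

Lakeview Borough: $1,900; East Township: $9,100; Meridian District: $9,000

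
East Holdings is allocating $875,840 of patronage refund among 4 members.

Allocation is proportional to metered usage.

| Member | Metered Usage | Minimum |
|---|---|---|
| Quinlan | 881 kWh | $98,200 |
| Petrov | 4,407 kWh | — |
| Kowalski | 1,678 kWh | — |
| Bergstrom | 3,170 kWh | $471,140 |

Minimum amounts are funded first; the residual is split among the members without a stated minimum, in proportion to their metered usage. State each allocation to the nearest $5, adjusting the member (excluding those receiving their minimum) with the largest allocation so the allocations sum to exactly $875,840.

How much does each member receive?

Quinlan: $98,200; Petrov: $221,980; Kowalski: $84,520; Bergstrom: $471,140

Minimums first: Quinlan $98,200; Bergstrom $471,140. Remaining pool $306,500.
Remaining pool split over remaining metered usage 6,085: Petrov 221,979.54 → $221,980; Kowalski 84,520.46 → $84,520.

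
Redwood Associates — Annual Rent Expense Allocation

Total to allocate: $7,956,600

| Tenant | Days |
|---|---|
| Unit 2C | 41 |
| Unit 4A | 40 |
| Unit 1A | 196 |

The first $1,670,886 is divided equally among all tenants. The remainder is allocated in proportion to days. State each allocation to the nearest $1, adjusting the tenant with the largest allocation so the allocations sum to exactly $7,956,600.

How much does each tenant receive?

Unit 2C: $1,487,338 · Unit 4A: $1,464,646 · Unit 1A: $5,004,616

Equal tier: $1,670,886 ÷ 3 = $556,962 apiece.
Remainder $6,285,714 by days (total 277): Unit 2C 930,376.44 → $930,376; Unit 4A 907,684.33 → $907,684; Unit 1A 4,447,653.23 → $4,447,653.
Rounding difference +$1 on remainder applied to Unit 1A.
Totals: Unit 2C $556,962 + $930,376 = $1,487,338; Unit 4A $556,962 + $907,684 = $1,464,646; Unit 1A $556,962 + $4,447,654 = $5,004,616.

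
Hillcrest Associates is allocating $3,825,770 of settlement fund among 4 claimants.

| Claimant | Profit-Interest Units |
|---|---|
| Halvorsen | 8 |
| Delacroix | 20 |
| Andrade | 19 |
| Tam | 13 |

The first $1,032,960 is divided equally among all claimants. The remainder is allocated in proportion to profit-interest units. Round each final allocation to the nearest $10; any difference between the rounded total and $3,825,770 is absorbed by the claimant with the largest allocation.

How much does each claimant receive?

First tranche $1,032,960 split equally: $258,240 each.
Remainder $2,792,810 by profit-interest units (total 60): Halvorsen 372,374.67 → $372,370; Delacroix 930,936.67 → $930,940; Andrade 884,389.83 → $884,390; Tam 605,108.83 → $605,110.
Totals: Halvorsen $258,240 + $372,370 = $630,610; Delacroix $258,240 + $930,940 = $1,189,180; Andrade $258,240 + $884,390 = $1,142,630; Tam $258,240 + $605,110 = $863,350.

Halvorsen: $630,610 · Delacroix: $1,189,180 · Andrade: $1,142,630 · Tam: $863,350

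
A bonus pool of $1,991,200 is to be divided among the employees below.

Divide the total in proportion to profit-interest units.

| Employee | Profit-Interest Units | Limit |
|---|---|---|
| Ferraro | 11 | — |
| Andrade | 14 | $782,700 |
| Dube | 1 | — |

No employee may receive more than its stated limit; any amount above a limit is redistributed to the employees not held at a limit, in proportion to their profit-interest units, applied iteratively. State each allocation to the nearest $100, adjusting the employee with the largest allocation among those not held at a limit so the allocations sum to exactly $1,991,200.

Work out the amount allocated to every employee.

Ferraro: $1,107,800 · Andrade: $782,700 · Dube: $100,700

Profit-interest units total: 26.
Unconstrained shares: Ferraro 842,430.77; Andrade 1,072,184.62; Dube 76,584.62.
Held at cap: Andrade ($782,700); remaining pool $1,208,500 reallocated over remaining profit-interest units 12.
Shares after redistribution: Ferraro 1,107,791.67 → $1,107,800; Dube 100,708.33 → $100,700.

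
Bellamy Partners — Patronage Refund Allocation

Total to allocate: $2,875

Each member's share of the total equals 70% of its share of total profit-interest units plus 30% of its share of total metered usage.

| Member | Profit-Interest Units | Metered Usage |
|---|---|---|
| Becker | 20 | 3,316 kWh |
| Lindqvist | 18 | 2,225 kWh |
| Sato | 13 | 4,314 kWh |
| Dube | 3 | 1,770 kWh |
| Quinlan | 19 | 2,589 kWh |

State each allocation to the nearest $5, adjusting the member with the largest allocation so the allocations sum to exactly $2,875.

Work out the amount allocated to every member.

Becker: $755; Lindqvist: $630; Sato: $620; Dube: $190; Quinlan: $680

Profit-interest units total 73; metered usage total 14,214.
Composite weights (70% profit-interest units + 30% metered usage): Becker 0.2618; Lindqvist 0.2196; Sato 0.2157; Dube 0.0661; Quinlan 0.2368.
Proportional shares: Becker 752.58; Lindqvist 631.25; Sato 620.16; Dube 190.11; Quinlan 680.90.
After rounding ($5): Becker $755; Lindqvist $630; Sato $620; Dube $190; Quinlan $680. Sum = $2,875.
No rounding difference to absorb.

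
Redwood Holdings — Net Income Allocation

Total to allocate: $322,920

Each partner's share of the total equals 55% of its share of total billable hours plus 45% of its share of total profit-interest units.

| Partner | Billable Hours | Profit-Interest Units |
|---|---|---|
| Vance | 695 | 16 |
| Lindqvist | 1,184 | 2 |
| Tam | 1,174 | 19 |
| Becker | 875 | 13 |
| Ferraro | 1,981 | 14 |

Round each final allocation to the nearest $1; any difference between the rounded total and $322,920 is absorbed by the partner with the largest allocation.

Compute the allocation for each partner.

Vance: $57,218 · Lindqvist: $40,128 · Tam: $78,427 · Becker: $55,817 · Ferraro: $91,330

Totals — billable hours 5,909, profit-interest units 64.
Blended shares (55% billable hours + 45% profit-interest units): Vance 0.1772; Lindqvist 0.1243; Tam 0.2429; Becker 0.1728; Ferraro 0.2828.
Raw shares: Vance 57,218.02; Lindqvist 40,128.39; Tam 78,426.85; Becker 55,816.66; Ferraro 91,330.08.
After rounding ($1): Vance $57,218; Lindqvist $40,128; Tam $78,427; Becker $55,817; Ferraro $91,330. Sum = $322,920.
Sum already equals the total — no adjustment.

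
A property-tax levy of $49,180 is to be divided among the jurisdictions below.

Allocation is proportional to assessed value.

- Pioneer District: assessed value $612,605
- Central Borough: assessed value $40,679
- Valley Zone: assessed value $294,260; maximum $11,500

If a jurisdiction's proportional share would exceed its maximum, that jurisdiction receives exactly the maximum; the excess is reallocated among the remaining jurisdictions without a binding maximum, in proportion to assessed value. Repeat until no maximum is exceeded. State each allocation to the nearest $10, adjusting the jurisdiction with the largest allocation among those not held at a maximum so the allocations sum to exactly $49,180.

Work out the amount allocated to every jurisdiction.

Pioneer District: $35,330 · Central Borough: $2,350 · Valley Zone: $11,500

Combined assessed value = 947,544.
Pro-rata shares before constraints: Pioneer District 31,795.79; Central Borough 2,111.35; Valley Zone 15,272.86.
Capped: Valley Zone ($11,500); balance $37,680 reallocated over remaining assessed value 653,284.
Remaining shares: Pioneer District 35,333.72 → $35,330; Central Borough 2,346.28 → $2,350.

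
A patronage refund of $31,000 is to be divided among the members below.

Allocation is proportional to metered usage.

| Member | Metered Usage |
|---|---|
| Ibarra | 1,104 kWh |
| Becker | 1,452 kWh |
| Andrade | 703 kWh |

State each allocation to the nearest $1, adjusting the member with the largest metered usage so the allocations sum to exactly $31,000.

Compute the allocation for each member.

Ibarra: $10,501 · Becker: $13,812 · Andrade: $6,687

Metered usage total: 1,104 + 1,452 + 703 = 3,259.
Proportional shares: Ibarra 10,501.38; Becker 13,811.60; Andrade 6,687.02.
After rounding ($1): Ibarra $10,501; Becker $13,812; Andrade $6,687. Sum = $31,000.
Rounded total matches; no reconciliation needed.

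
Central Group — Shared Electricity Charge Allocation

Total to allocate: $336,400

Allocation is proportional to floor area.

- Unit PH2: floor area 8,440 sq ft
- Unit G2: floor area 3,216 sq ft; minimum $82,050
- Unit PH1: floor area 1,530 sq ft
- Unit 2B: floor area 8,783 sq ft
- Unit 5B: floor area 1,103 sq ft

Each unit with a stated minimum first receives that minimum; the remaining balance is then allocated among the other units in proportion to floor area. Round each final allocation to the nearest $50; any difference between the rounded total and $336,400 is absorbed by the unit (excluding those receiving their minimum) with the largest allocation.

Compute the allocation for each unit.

Unit PH2: $108,100 | Unit G2: $82,050 | Unit PH1: $19,600 | Unit 2B: $112,500 | Unit 5B: $14,150

Guaranteed amounts: Unit G2 $82,050. Balance $254,350.
Balance split over remaining floor area 19,856: Unit PH2 108,114.12 → $108,100; Unit PH1 19,598.89 → $19,600; Unit 2B 112,507.86 → $112,500; Unit 5B 14,129.13 → $14,150.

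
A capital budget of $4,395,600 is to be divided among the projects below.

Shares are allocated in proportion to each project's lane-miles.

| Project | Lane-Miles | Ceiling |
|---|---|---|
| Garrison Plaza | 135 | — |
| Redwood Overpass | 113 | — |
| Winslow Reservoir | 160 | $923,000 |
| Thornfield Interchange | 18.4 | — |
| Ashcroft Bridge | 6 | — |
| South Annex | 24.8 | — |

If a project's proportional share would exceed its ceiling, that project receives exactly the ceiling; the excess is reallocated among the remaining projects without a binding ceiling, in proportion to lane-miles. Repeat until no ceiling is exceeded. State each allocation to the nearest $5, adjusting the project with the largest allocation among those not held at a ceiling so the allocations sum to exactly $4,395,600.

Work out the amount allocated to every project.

Garrison Plaza: $1,577,390 · Redwood Overpass: $1,320,335 · Winslow Reservoir: $923,000 · Thornfield Interchange: $214,995 · Ashcroft Bridge: $70,105 · South Annex: $289,775

Lane-miles total: 457.2.
Proportional shares (ignoring caps): Garrison Plaza 1,297,913.39; Redwood Overpass 1,086,401.57; Winslow Reservoir 1,538,267.72; Thornfield Interchange 176,900.79; Ashcroft Bridge 57,685.04; South Annex 238,431.50.
Capped: Winslow Reservoir ($923,000); remaining pool $3,472,600 reallocated over remaining lane-miles 297.2.
Shares after redistribution: Garrison Plaza 1,577,392.33 → $1,577,390; Redwood Overpass 1,320,335.80 → $1,320,335; Thornfield Interchange 214,992.73 → $214,995; Ashcroft Bridge 70,106.33 → $70,105; South Annex 289,772.81 → $289,775.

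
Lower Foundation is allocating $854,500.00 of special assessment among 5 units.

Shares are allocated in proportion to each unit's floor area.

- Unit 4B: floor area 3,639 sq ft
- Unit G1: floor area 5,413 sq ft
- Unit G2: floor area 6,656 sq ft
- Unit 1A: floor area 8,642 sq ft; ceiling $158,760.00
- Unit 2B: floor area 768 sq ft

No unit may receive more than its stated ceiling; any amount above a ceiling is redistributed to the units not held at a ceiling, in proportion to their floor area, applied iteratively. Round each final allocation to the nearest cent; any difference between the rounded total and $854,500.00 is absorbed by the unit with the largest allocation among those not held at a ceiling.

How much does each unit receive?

Unit 4B: $153,665.81 | Unit G1: $228,577.36 | Unit G2: $281,066.12 | Unit 1A: $158,760.00 | Unit 2B: $32,430.71

Floor area total: 25,118.
Pro-rata shares before constraints: Unit 4B 123,796.6996; Unit G1 184,147.1654; Unit G2 226,433.3148; Unit 1A 293,995.8994; Unit 2B 26,126.9209.
Capped: Unit 1A ($158,760.00); remaining pool $695,740.00 reallocated over remaining floor area 16,476.
Redistributed shares: Unit 4B 153,665.8084 → $153,665.81; Unit G1 228,577.3622 → $228,577.36; Unit G2 281,066.1228 → $281,066.12; Unit 2B 32,430.7065 → $32,430.71.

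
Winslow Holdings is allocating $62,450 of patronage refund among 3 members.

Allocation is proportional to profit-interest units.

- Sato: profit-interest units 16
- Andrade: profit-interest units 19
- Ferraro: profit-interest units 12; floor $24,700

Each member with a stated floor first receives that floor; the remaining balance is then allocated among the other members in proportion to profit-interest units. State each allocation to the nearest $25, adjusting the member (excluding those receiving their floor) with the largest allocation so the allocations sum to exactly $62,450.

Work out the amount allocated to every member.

Sato: $17,250 · Andrade: $20,500 · Ferraro: $24,700

Guaranteed amounts: Ferraro $24,700. Remaining pool $37,750.
Remaining pool split over remaining profit-interest units 35: Sato 17,257.14 → $17,250; Andrade 20,492.86 → $20,500.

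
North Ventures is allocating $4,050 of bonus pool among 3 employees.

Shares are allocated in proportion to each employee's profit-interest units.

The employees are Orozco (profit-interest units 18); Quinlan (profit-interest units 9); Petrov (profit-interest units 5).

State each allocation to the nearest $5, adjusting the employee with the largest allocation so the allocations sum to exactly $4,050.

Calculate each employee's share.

Orozco: $2,275 · Quinlan: $1,140 · Petrov: $635

Profit-interest units total: 32.
Proportional shares: Orozco 18/32 × $4,050 = 2,278.12; Quinlan 9/32 × $4,050 = 1,139.06; Petrov 5/32 × $4,050 = 632.81.
Rounded to nearest $5: Orozco $2,280; Quinlan $1,140; Petrov $635. Sum = $4,055.
Difference $4,050 − $4,055 = −$5 applied to largest allocation (Orozco): Orozco becomes $2,275.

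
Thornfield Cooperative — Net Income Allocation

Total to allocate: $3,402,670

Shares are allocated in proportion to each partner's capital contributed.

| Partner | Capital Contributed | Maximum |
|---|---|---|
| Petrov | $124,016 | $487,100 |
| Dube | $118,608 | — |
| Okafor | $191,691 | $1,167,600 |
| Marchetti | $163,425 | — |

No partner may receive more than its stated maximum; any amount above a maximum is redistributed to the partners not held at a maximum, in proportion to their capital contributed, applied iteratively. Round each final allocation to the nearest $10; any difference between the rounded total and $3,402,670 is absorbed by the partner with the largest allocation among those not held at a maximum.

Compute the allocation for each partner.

Combined capital contributed = 597,740.
Proportional shares (ignoring caps): Petrov 705,968.35; Dube 675,182.99; Okafor 1,091,212.26; Marchetti 930,306.40.
Held at cap: Petrov ($487,100); balance $2,915,570 reallocated over remaining capital contributed 473,724.
Held at cap: Okafor ($1,167,600); balance $1,747,970 reallocated over remaining capital contributed 282,033.
Remaining shares: Dube 735,102.72 → $735,100; Marchetti 1,012,867.28 → $1,012,870.

Petrov: $487,100 | Dube: $735,100 | Okafor: $1,167,600 | Marchetti: $1,012,870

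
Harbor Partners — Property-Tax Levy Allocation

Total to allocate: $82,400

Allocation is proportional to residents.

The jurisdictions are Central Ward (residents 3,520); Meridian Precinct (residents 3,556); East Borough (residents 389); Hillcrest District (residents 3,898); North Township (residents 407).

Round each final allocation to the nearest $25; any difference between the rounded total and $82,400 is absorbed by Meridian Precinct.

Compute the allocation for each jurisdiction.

Central Ward: $24,650; Meridian Precinct: $24,875; East Borough: $2,725; Hillcrest District: $27,300; North Township: $2,850

Combined residents = 11,770.
Proportional shares: Central Ward 3,520/11,770 × $82,400 = 24,642.99; Meridian Precinct 3,556/11,770 × $82,400 = 24,895.02; East Borough 389/11,770 × $82,400 = 2,723.33; Hillcrest District 3,898/11,770 × $82,400 = 27,289.31; North Township 407/11,770 × $82,400 = 2,849.35.
At nearest $25: Central Ward $24,650; Meridian Precinct $24,900; East Borough $2,725; Hillcrest District $27,300; North Township $2,850. Sum = $82,425.
Difference $82,400 − $82,425 = −$25 applied to Meridian Precinct: Meridian Precinct becomes $24,875.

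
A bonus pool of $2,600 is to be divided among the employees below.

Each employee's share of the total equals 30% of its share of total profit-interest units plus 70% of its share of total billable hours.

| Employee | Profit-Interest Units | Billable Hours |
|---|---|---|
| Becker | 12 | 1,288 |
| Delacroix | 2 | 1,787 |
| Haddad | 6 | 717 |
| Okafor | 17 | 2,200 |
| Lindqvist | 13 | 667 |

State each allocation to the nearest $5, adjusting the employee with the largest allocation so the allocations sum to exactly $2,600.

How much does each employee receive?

Totals — profit-interest units 50, billable hours 6,659.
Composite weights (30% profit-interest units + 70% billable hours): Becker 0.2074; Delacroix 0.1999; Haddad 0.1114; Okafor 0.3333; Lindqvist 0.1481.
Unrounded shares: Becker 539.23; Delacroix 519.61; Haddad 289.57; Okafor 866.49; Lindqvist 385.10.
At nearest $5: Becker $540; Delacroix $520; Haddad $290; Okafor $865; Lindqvist $385. Sum = $2,600.
Sum already equals the total — no adjustment.

Becker: $540 · Delacroix: $520 · Haddad: $290 · Okafor: $865 · Lindqvist: $385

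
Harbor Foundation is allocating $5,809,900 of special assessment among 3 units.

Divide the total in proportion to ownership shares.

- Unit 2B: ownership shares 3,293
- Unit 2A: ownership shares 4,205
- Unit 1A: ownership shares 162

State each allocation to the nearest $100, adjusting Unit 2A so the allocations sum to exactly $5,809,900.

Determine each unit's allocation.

Unit 2B: $2,497,700; Unit 2A: $3,189,300; Unit 1A: $122,900

Total ownership shares = 7,660.
Raw shares: Unit 2B 3,293/7,660 × $5,809,900 = 2,497,650.22; Unit 2A 4,205/7,660 × $5,809,900 = 3,189,377.22; Unit 1A 162/7,660 × $5,809,900 = 122,872.56.
Rounded to nearest $100: Unit 2B $2,497,700; Unit 2A $3,189,400; Unit 1A $122,900. Sum = $5,810,000.
Difference $5,809,900 − $5,810,000 = −$100 applied to Unit 2A: Unit 2A becomes $3,189,300.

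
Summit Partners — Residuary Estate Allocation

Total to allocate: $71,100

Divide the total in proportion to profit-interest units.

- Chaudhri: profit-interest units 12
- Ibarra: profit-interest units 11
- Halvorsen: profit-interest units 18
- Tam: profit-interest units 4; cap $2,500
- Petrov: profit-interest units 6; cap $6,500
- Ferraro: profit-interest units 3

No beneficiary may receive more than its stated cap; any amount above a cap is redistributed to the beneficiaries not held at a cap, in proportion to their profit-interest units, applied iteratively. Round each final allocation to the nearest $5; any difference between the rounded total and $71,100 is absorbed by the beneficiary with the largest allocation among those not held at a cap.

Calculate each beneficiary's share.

Sum of profit-interest units: 54.
Proportional shares (ignoring caps): Chaudhri 15,800.00; Ibarra 14,483.33; Halvorsen 23,700.00; Tam 5,266.67; Petrov 7,900.00; Ferraro 3,950.00.
Cap binds for Tam ($2,500), Petrov ($6,500); residual $62,100 reallocated over remaining profit-interest units 44.
Remaining shares: Chaudhri 16,936.36 → $16,935; Ibarra 15,525.00 → $15,525; Halvorsen 25,404.55 → $25,405; Ferraro 4,234.09 → $4,235.

Chaudhri: $16,935; Ibarra: $15,525; Halvorsen: $25,405; Tam: $2,500; Petrov: $6,500; Ferraro: $4,235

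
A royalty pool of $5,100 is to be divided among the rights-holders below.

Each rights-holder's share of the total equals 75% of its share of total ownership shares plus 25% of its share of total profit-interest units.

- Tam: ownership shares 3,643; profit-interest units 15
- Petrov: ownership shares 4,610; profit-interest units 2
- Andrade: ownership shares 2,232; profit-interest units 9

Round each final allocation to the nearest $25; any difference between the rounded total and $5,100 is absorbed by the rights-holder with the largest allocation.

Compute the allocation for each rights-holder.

Tam: $2,075 · Petrov: $1,775 · Andrade: $1,250

Ownership shares total 10,485; profit-interest units total 26.
Blended shares (75% ownership shares + 25% profit-interest units): Tam 0.4048; Petrov 0.3490; Andrade 0.2462.
Unrounded shares: Tam 2,064.57; Petrov 1,779.84; Andrade 1,255.60.
After rounding ($25): Tam $2,075; Petrov $1,775; Andrade $1,250. Sum = $5,100.
Sum already equals the total — no adjustment.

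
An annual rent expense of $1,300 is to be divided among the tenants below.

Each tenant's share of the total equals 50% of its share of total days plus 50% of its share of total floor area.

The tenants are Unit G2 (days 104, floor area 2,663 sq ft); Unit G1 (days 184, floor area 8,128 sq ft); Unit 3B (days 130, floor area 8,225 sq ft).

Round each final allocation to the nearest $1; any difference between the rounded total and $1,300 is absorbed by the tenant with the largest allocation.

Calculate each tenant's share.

Unit G2: $253 | Unit G1: $564 | Unit 3B: $483

Totals — days 418, floor area 19,016.
Composite weights (50% days + 50% floor area): Unit G2 0.1944; Unit G1 0.4338; Unit 3B 0.3718.
Pro-rata amounts: Unit G2 252.75; Unit G1 563.95; Unit 3B 483.30.
Rounded to nearest $1: Unit G2 $253; Unit G1 $564; Unit 3B $483. Sum = $1,300.
No rounding difference to absorb.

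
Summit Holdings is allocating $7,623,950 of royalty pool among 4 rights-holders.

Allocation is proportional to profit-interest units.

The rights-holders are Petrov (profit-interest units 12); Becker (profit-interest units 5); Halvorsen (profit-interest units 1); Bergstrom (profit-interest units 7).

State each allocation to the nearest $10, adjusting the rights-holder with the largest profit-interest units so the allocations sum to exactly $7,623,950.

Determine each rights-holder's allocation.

Sum of profit-interest units: 25.
Pro-rata amounts: Petrov 12/25 × $7,623,950 = 3,659,496.00; Becker 5/25 × $7,623,950 = 1,524,790.00; Halvorsen 1/25 × $7,623,950 = 304,958.00; Bergstrom 7/25 × $7,623,950 = 2,134,706.00.
After rounding ($10): Petrov $3,659,500; Becker $1,524,790; Halvorsen $304,960; Bergstrom $2,134,710. Sum = $7,623,960.
Difference $7,623,950 − $7,623,960 = −$10 applied to largest profit-interest units (Petrov): Petrov becomes $3,659,490.

Petrov: $3,659,490 | Becker: $1,524,790 | Halvorsen: $304,960 | Bergstrom: $2,134,710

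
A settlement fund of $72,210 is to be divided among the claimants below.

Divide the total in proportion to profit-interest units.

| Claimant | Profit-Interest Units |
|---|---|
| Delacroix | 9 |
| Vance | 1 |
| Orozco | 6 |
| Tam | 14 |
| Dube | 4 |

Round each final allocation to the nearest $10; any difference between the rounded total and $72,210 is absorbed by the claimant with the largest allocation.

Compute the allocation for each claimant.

Delacroix: $19,110 | Vance: $2,120 | Orozco: $12,740 | Tam: $29,740 | Dube: $8,500

Total profit-interest units = 34.
Pro-rata amounts: Delacroix 9/34 × $72,210 = 19,114.41; Vance 1/34 × $72,210 = 2,123.82; Orozco 6/34 × $72,210 = 12,742.94; Tam 14/34 × $72,210 = 29,733.53; Dube 4/34 × $72,210 = 8,495.29.
Rounded to nearest $10: Delacroix $19,110; Vance $2,120; Orozco $12,740; Tam $29,730; Dube $8,500. Sum = $72,200.
Difference $72,210 − $72,200 = +$10 applied to largest allocation (Tam): Tam becomes $29,740.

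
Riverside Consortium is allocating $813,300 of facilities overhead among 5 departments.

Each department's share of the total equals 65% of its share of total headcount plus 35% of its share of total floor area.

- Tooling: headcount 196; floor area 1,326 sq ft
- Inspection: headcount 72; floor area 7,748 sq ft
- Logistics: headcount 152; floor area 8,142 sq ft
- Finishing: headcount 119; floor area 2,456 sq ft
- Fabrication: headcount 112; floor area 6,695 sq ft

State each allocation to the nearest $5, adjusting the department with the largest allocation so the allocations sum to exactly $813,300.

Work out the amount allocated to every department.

Tooling: $173,475; Inspection: $142,115; Logistics: $211,330; Finishing: $123,150; Fabrication: $163,230

Totals — headcount 651, floor area 26,367.
Blended shares (65% headcount + 35% floor area): Tooling 0.2133; Inspection 0.1747; Logistics 0.2598; Finishing 0.1514; Fabrication 0.2007.
Raw shares: Tooling 173,477.27; Inspection 142,114.14; Logistics 211,331.77; Finishing 123,148.72; Fabrication 163,228.10.
Rounded to nearest $5: Tooling $173,475; Inspection $142,115; Logistics $211,330; Finishing $123,150; Fabrication $163,230. Sum = $813,300.
Sum already equals the total — no adjustment.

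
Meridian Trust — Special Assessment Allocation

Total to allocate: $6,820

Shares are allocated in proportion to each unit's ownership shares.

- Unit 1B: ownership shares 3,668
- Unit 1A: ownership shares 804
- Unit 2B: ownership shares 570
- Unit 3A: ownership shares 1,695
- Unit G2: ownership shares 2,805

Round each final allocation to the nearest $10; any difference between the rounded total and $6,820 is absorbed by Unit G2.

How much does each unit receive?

Unit 1B: $2,620; Unit 1A: $570; Unit 2B: $410; Unit 3A: $1,210; Unit G2: $2,010

Combined ownership shares = 9,542.
Proportional shares: Unit 1B 3,668/9,542 × $6,820 = 2,621.65; Unit 1A 804/9,542 × $6,820 = 574.65; Unit 2B 570/9,542 × $6,820 = 407.40; Unit 3A 1,695/9,542 × $6,820 = 1,211.48; Unit G2 2,805/9,542 × $6,820 = 2,004.83.
At nearest $10: Unit 1B $2,620; Unit 1A $570; Unit 2B $410; Unit 3A $1,210; Unit G2 $2,000. Sum = $6,810.
Difference $6,820 − $6,810 = +$10 applied to Unit G2: Unit G2 becomes $2,010.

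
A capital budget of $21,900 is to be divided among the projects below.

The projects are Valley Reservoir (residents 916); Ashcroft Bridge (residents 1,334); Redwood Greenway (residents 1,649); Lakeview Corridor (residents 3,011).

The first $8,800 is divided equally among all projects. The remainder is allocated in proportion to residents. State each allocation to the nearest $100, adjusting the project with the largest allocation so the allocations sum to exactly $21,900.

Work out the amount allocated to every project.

Valley Reservoir: $3,900 | Ashcroft Bridge: $4,700 | Redwood Greenway: $5,300 | Lakeview Corridor: $8,000

$8,800 shared equally gives $2,200 per project.
Remainder $13,100 by residents (total 6,910): Valley Reservoir 1,736.56 → $1,700; Ashcroft Bridge 2,529.00 → $2,500; Redwood Greenway 3,126.18 → $3,100; Lakeview Corridor 5,708.26 → $5,700.
Rounding difference +$100 on remainder applied to Lakeview Corridor.
Totals: Valley Reservoir $2,200 + $1,700 = $3,900; Ashcroft Bridge $2,200 + $2,500 = $4,700; Redwood Greenway $2,200 + $3,100 = $5,300; Lakeview Corridor $2,200 + $5,800 = $8,000.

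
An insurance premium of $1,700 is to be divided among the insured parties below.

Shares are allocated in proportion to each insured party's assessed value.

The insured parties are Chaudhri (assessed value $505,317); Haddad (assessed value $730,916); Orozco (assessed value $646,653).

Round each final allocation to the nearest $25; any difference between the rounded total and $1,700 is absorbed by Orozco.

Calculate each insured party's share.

Chaudhri: $450 | Haddad: $650 | Orozco: $600

Sum of assessed value: 1,882,886.
Unrounded shares: Chaudhri 505,317/1,882,886 × $1,700 = 456.24; Haddad 730,916/1,882,886 × $1,700 = 659.92; Orozco 646,653/1,882,886 × $1,700 = 583.84.
Rounded to nearest $25: Chaudhri $450; Haddad $650; Orozco $575. Sum = $1,675.
Difference $1,700 − $1,675 = +$25 applied to Orozco: Orozco becomes $600.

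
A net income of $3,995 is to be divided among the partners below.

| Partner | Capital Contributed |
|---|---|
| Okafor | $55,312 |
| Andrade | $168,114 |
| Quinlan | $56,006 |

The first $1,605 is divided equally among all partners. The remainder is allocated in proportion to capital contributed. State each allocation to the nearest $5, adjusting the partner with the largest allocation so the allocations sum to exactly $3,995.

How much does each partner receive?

Okafor: $1,010 | Andrade: $1,970 | Quinlan: $1,015

Equal tier: $1,605 ÷ 3 = $535 apiece.
Remainder $2,390 by capital contributed (total 279,432): Okafor 473.09 → $475; Andrade 1,437.89 → $1,440; Quinlan 479.02 → $480.
Rounding difference −$5 on remainder applied to Andrade.
Totals: Okafor $535 + $475 = $1,010; Andrade $535 + $1,435 = $1,970; Quinlan $535 + $480 = $1,015.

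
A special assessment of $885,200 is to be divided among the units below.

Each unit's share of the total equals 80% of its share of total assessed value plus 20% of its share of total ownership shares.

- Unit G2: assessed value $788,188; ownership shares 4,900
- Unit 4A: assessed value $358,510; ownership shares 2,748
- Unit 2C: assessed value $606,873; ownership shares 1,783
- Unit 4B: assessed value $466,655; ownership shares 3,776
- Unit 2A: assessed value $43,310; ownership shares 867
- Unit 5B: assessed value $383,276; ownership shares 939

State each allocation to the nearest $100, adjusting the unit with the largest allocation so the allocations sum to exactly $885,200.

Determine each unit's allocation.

Unit G2: $268,700; Unit 4A: $128,300; Unit 2C: $183,400; Unit 4B: $169,400; Unit 2A: $21,800; Unit 5B: $113,600

Totals — assessed value 2,646,812, ownership shares 15,013.
Composite weights (80% assessed value + 20% ownership shares): Unit G2 0.3035; Unit 4A 0.1450; Unit 2C 0.2072; Unit 4B 0.1913; Unit 2A 0.0246; Unit 5B 0.1284.
Unrounded shares: Unit G2 268,664.31; Unit 4A 128,325.73; Unit 2C 183,396.05; Unit 4B 169,382.78; Unit 2A 21,811.73; Unit 5B 113,619.39.
At nearest $100: Unit G2 $268,700; Unit 4A $128,300; Unit 2C $183,400; Unit 4B $169,400; Unit 2A $21,800; Unit 5B $113,600. Sum = $885,200.
Sum already equals the total — no adjustment.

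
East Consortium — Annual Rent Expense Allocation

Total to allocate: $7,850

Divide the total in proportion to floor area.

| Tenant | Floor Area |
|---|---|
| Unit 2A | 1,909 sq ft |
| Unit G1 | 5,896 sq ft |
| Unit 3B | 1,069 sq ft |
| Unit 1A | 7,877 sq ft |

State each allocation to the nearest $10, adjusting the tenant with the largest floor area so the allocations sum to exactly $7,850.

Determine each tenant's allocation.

Unit 2A: $890 | Unit G1: $2,760 | Unit 3B: $500 | Unit 1A: $3,700

Floor area total: 1,909 + 5,896 + 1,069 + 7,877 = 16,751.
Raw shares: Unit 2A 894.61; Unit G1 2,763.04; Unit 3B 500.96; Unit 1A 3,691.39.
Rounded to nearest $10: Unit 2A $890; Unit G1 $2,760; Unit 3B $500; Unit 1A $3,690. Sum = $7,840.
Difference $7,850 − $7,840 = +$10 applied to largest floor area (Unit 1A): Unit 1A becomes $3,700.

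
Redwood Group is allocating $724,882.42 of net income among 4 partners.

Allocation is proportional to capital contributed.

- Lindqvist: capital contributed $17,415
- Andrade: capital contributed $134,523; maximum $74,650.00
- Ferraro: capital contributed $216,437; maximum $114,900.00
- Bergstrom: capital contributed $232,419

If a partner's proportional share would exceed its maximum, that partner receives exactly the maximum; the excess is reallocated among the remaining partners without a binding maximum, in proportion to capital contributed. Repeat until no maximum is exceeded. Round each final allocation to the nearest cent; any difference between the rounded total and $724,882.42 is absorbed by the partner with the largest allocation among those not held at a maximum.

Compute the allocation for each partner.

Lindqvist: $37,316.03; Andrade: $74,650.00; Ferraro: $114,900.00; Bergstrom: $498,016.39

Total capital contributed = 600,794.
Proportional shares (ignoring caps): Lindqvist 21,011.9065; Andrade 162,307.4761; Ferraro 261,140.0519; Bergstrom 280,422.9855.
Cap binds for Andrade ($74,650.00), Ferraro ($114,900.00); residual $535,332.42 reallocated over remaining capital contributed 249,834.
Remaining shares: Lindqvist 37,316.0342 → $37,316.03; Bergstrom 498,016.3858 → $498,016.39.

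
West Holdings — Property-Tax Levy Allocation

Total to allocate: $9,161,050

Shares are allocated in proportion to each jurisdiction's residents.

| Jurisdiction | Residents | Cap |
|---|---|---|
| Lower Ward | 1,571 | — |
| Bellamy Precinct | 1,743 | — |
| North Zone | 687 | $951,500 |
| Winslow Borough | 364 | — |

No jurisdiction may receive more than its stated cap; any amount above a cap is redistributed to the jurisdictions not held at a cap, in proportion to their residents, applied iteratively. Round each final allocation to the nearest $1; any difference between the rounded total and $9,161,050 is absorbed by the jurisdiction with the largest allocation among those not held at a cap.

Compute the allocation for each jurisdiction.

Lower Ward: $3,506,580 · Bellamy Precinct: $3,890,497 · North Zone: $951,500 · Winslow Borough: $812,473

Combined residents = 4,365.
Proportional shares (ignoring caps): Lower Ward 3,297,138.499; Bellamy Precinct 3,658,123.75; North Zone 1,441,842.23; Winslow Borough 763,945.52.
Capped: North Zone ($951,500); remaining pool $8,209,550 reallocated over remaining residents 3,678.
Redistributed shares: Lower Ward 3,506,580.49 → $3,506,580; Bellamy Precinct 3,890,496.37 → $3,890,496; Winslow Borough 812,473.14 → $812,473.
Rounding difference +$1 applied to Bellamy Precinct → $3,890,497.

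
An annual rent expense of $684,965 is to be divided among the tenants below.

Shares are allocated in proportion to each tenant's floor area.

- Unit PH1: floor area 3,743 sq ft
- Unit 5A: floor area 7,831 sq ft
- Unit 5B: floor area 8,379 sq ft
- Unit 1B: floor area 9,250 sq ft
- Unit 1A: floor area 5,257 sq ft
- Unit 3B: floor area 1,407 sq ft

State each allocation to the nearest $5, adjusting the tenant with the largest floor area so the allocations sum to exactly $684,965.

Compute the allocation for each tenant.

Combined floor area = 35,867.
Raw shares: Unit PH1 3,743/35,867 × $684,965 = 71,481.42; Unit 5A 7,831/35,867 × $684,965 = 149,551.42; Unit 5B 8,379/35,867 × $684,965 = 160,016.78; Unit 1B 9,250/35,867 × $684,965 = 176,650.58; Unit 1A 5,257/35,867 × $684,965 = 100,394.82; Unit 3B 1,407/35,867 × $684,965 = 26,869.99.
At nearest $5: Unit PH1 $71,480; Unit 5A $149,550; Unit 5B $160,015; Unit 1B $176,650; Unit 1A $100,395; Unit 3B $26,870. Sum = $684,960.
Difference $684,965 − $684,960 = +$5 applied to largest floor area (Unit 1B): Unit 1B becomes $176,655.

Unit PH1: $71,480; Unit 5A: $149,550; Unit 5B: $160,015; Unit 1B: $176,655; Unit 1A: $100,395; Unit 3B: $26,870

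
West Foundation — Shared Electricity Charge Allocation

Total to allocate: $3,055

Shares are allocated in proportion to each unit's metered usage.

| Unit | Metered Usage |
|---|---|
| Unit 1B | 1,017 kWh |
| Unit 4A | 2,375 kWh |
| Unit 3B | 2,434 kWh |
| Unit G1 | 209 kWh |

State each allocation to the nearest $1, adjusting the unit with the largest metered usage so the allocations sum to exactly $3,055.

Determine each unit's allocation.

Metered usage total: 1,017 + 2,375 + 2,434 + 209 = 6,035.
Raw shares: Unit 1B 514.82; Unit 4A 1,202.26; Unit 3B 1,232.12; Unit G1 105.80.
After rounding ($1): Unit 1B $515; Unit 4A $1,202; Unit 3B $1,232; Unit G1 $106. Sum = $3,055.
Rounded total matches; no reconciliation needed.

Unit 1B: $515 · Unit 4A: $1,202 · Unit 3B: $1,232 · Unit G1: $106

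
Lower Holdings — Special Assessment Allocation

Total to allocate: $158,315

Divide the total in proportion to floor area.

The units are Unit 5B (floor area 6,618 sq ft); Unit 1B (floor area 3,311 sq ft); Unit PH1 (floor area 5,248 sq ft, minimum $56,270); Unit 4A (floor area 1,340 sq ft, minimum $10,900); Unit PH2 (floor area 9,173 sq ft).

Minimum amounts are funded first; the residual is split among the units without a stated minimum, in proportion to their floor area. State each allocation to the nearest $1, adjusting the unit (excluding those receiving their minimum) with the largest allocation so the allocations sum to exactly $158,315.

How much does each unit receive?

Fund the minimums — Unit PH1 $56,270; Unit 4A $10,900. Balance $91,145.
Balance split over remaining floor area 19,102: Unit 5B 31,577.72 → $31,578; Unit 1B 15,798.40 → $15,798; Unit PH2 43,768.88 → $43,769.

Unit 5B: $31,578 · Unit 1B: $15,798 · Unit PH1: $56,270 · Unit 4A: $10,900 · Unit PH2: $43,769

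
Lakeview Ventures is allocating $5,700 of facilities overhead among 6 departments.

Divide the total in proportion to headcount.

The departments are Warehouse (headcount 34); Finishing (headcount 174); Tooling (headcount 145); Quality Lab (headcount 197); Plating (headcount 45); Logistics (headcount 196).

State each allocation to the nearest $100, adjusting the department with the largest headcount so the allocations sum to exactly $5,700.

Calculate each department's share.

Sum of headcount: 791.
Raw shares: Warehouse 34/791 × $5,700 = 245.01; Finishing 174/791 × $5,700 = 1,253.86; Tooling 145/791 × $5,700 = 1,044.88; Quality Lab 197/791 × $5,700 = 1,419.60; Plating 45/791 × $5,700 = 324.27; Logistics 196/791 × $5,700 = 1,412.39.
Rounded to nearest $100: Warehouse $200; Finishing $1,300; Tooling $1,000; Quality Lab $1,400; Plating $300; Logistics $1,400. Sum = $5,600.
Difference $5,700 − $5,600 = +$100 applied to largest headcount (Quality Lab): Quality Lab becomes $1,500.

Warehouse: $200; Finishing: $1,300; Tooling: $1,000; Quality Lab: $1,500; Plating: $300; Logistics: $1,400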